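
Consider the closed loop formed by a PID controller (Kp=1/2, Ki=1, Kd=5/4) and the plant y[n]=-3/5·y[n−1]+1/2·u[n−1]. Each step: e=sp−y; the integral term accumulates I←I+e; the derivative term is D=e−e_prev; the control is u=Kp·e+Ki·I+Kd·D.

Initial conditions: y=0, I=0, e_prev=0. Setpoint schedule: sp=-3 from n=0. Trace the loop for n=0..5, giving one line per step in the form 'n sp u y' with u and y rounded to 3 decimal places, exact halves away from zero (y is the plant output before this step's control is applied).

(exact arithmetic carried between steps; '≈' marks a value shown rounded to 6 d.p. or computed from one; I and e_prev carry over from the previous line; the table rounds u and y to 3 d.p., halves away from zero)
n=0: y=0, sp=-3, e=sp−y=-3; I=-3, D=e−e_prev=-3; u=1/2·(-3)+1·(-3)+5/4·(-3)=-8.25; next y=-3/5·0+1/2·(-8.25)=-4.125
n=1: y=-4.125, sp=-3, e=sp−y=1.125; I=-1.875, D=e−e_prev=4.125; u=1/2·1.125+1·(-1.875)+5/4·4.125=3.84375; next y=-3/5·(-4.125)+1/2·3.84375=4.396875
n=2: y=4.396875, sp=-3, e=sp−y=-7.396875; I=-9.271875, D=e−e_prev=-8.521875; u=1/2·(-7.396875)+1·(-9.271875)+5/4·(-8.521875)≈-23.622656; next y=-3/5·4.396875+1/2·(-23.622656)≈-14.449453
n=3: y≈-14.449453, sp=-3, e=sp−y≈11.449453; I≈2.177578, D=e−e_prev≈18.846328; u=1/2·11.449453+1·2.177578+5/4·18.846328≈31.460215; next y=-3/5·(-14.449453)+1/2·31.460215≈24.399779
n=4: y≈24.399779, sp=-3, e=sp−y≈-27.399779; I≈-25.222201, D=e−e_prev≈-38.849232; u=1/2·(-27.399779)+1·(-25.222201)+5/4·(-38.849232)≈-87.483631; next y=-3/5·24.399779+1/2·(-87.483631)≈-58.381683
n=5: y≈-58.381683, sp=-3, e=sp−y≈55.381683; I≈30.159482, D=e−e_prev≈82.781463; u=1/2·55.381683+1·30.159482+5/4·82.781463≈161.327152; next y=-3/5·(-58.381683)+1/2·161.327152≈115.692586

0 -3 -8.250 0.000
1 -3 3.844 -4.125
2 -3 -23.623 4.397
3 -3 31.460 -14.449
4 -3 -87.484 24.400
5 -3 161.327 -58.382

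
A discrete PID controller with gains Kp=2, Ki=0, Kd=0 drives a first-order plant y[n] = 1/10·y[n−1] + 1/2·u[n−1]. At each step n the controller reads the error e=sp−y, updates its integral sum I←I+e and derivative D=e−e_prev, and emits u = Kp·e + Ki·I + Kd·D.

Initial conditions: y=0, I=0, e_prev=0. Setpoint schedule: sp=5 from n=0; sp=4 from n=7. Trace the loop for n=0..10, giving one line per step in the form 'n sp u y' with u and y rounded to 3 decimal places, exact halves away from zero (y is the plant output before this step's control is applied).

0 5 10.000 0.000
1 5 0.000 5.000
2 5 9.000 0.500
3 5 0.900 4.550
4 5 8.190 0.905
5 5 1.629 4.186
6 5 7.534 1.233
7 4 0.219 3.890
8 4 7.002 0.499
9 4 0.898 3.551
10 4 6.392 0.804

(exact arithmetic carried between steps; '≈' marks a value shown rounded to 6 d.p. or computed from one; I and e_prev carry over from the previous line; the table rounds u and y to 3 d.p., halves away from zero)
n=0: y=0, sp=5, e=sp−y=5; I=5, D=e−e_prev=5; u=2·5+0·5+0·5=10; next y=1/10·0+1/2·10=5
n=1: y=5, sp=5, e=sp−y=0; I=5, D=e−e_prev=-5; u=2·0+0·5+0·(-5)=0; next y=1/10·5+1/2·0=0.5
n=2: y=0.5, sp=5, e=sp−y=4.5; I=9.5, D=e−e_prev=4.5; u=2·4.5+0·9.5+0·4.5=9; next y=1/10·0.5+1/2·9=4.55
n=3: y=4.55, sp=5, e=sp−y=0.45; I=9.95, D=e−e_prev=-4.05; u=2·0.45+0·9.95+0·(-4.05)=0.9; next y=1/10·4.55+1/2·0.9=0.905
n=4: y=0.905, sp=5, e=sp−y=4.095; I=14.045, D=e−e_prev=3.645; u=2·4.095+0·14.045+0·3.645=8.19; next y=1/10·0.905+1/2·8.19=4.1855
n=5: y=4.1855, sp=5, e=sp−y=0.8145; I=14.8595, D=e−e_prev=-3.2805; u=2·0.8145+0·14.8595+0·(-3.2805)=1.629; next y=1/10·4.1855+1/2·1.629=1.23305
n=6: y=1.23305, sp=5, e=sp−y=3.76695; I=18.62645, D=e−e_prev=2.95245; u=2·3.76695+0·18.62645+0·2.95245=7.5339; next y=1/10·1.23305+1/2·7.5339=3.890255
n=7: y=3.890255, sp=4, e=sp−y=0.109745; I=18.736195, D=e−e_prev=-3.657205; u=2·0.109745+0·18.736195+0·(-3.657205)=0.21949; next y=1/10·3.890255+1/2·0.21949≈0.498771
n=8: y≈0.498771, sp=4, e=sp−y≈3.501230; I≈22.237425, D=e−e_prev≈3.391485; u=2·3.501230+0·22.237425+0·3.391485≈7.002459; next y=1/10·0.498771+1/2·7.002459≈3.551107
n=9: y≈3.551107, sp=4, e=sp−y≈0.448893; I≈22.686318, D=e−e_prev≈-3.052336; u=2·0.448893+0·22.686318+0·(-3.052336)≈0.897787; next y=1/10·3.551107+1/2·0.897787≈0.804004
n=10: y≈0.804004, sp=4, e=sp−y≈3.195996; I≈25.882314, D=e−e_prev≈2.747102; u=2·3.195996+0·25.882314+0·2.747102≈6.391992; next y=1/10·0.804004+1/2·6.391992≈3.276396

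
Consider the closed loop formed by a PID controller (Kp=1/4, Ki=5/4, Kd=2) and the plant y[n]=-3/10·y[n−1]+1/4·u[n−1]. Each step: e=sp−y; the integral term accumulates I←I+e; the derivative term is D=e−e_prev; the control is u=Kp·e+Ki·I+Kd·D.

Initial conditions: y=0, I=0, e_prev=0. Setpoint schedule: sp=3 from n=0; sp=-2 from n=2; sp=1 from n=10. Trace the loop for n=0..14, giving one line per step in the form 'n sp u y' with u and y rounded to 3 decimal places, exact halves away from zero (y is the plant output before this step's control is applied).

0 3 10.500 0.000
1 3 -0.938 2.625
2 -2 0.045 -1.022
3 -2 -3.160 0.318
4 -2 0.834 -0.885
5 -2 -7.724 0.474
6 -2 0.818 -2.073
7 -2 -14.334 0.826
8 -2 4.235 -3.832
9 -2 -23.930 2.208
10 1 24.375 -6.645
11 1 -41.338 8.087
12 1 52.235 -12.761
13 1 -76.027 16.887
14 1 106.769 -24.073

(exact arithmetic carried between steps; '≈' marks a value shown rounded to 6 d.p. or computed from one; I and e_prev carry over from the previous line; the table rounds u and y to 3 d.p., halves away from zero)
n=0: y=0, sp=3, e=sp−y=3; I=3, D=e−e_prev=3; u=1/4·3+5/4·3+2·3=10.5; next y=-3/10·0+1/4·10.5=2.625
n=1: y=2.625, sp=3, e=sp−y=0.375; I=3.375, D=e−e_prev=-2.625; u=1/4·0.375+5/4·3.375+2·(-2.625)=-0.9375; next y=-3/10·2.625+1/4·(-0.9375)=-1.021875
n=2: y=-1.021875, sp=-2, e=sp−y=-0.978125; I=2.396875, D=e−e_prev=-1.353125; u=1/4·(-0.978125)+5/4·2.396875+2·(-1.353125)≈0.045313; next y=-3/10·(-1.021875)+1/4·0.045313≈0.317891
n=3: y≈0.317891, sp=-2, e=sp−y≈-2.317891; I≈0.078984, D=e−e_prev≈-1.339766; u=1/4·(-2.317891)+5/4·0.078984+2·(-1.339766)≈-3.160273; next y=-3/10·0.317891+1/4·(-3.160273)≈-0.885436
n=4: y≈-0.885436, sp=-2, e=sp−y≈-1.114564; I≈-1.035580, D=e−e_prev≈1.203326; u=1/4·(-1.114564)+5/4·(-1.035580)+2·1.203326≈0.833536; next y=-3/10·(-0.885436)+1/4·0.833536≈0.474015
n=5: y≈0.474015, sp=-2, e=sp−y≈-2.474015; I≈-3.509595, D=e−e_prev≈-1.359450; u=1/4·(-2.474015)+5/4·(-3.509595)+2·(-1.359450)≈-7.724398; next y=-3/10·0.474015+1/4·(-7.724398)≈-2.073304
n=6: y≈-2.073304, sp=-2, e=sp−y≈0.073304; I≈-3.436291, D=e−e_prev≈2.547319; u=1/4·0.073304+5/4·(-3.436291)+2·2.547319≈0.817599; next y=-3/10·(-2.073304)+1/4·0.817599≈0.826391
n=7: y≈0.826391, sp=-2, e=sp−y≈-2.826391; I≈-6.262682, D=e−e_prev≈-2.899695; u=1/4·(-2.826391)+5/4·(-6.262682)+2·(-2.899695)≈-14.334340; next y=-3/10·0.826391+1/4·(-14.334340)≈-3.831502
n=8: y≈-3.831502, sp=-2, e=sp−y≈1.831502; I≈-4.431180, D=e−e_prev≈4.657893; u=1/4·1.831502+5/4·(-4.431180)+2·4.657893≈4.234687; next y=-3/10·(-3.831502)+1/4·4.234687≈2.208122
n=9: y≈2.208122, sp=-2, e=sp−y≈-4.208122; I≈-8.639302, D=e−e_prev≈-6.039625; u=1/4·(-4.208122)+5/4·(-8.639302)+2·(-6.039625)≈-23.930408; next y=-3/10·2.208122+1/4·(-23.930408)≈-6.645039
n=10: y≈-6.645039, sp=1, e=sp−y≈7.645039; I≈-0.994264, D=e−e_prev≈11.853161; u=1/4·7.645039+5/4·(-0.994264)+2·11.853161≈24.374753; next y=-3/10·(-6.645039)+1/4·24.374753≈8.087200
n=11: y≈8.087200, sp=1, e=sp−y≈-7.087200; I≈-8.081463, D=e−e_prev≈-14.732238; u=1/4·(-7.087200)+5/4·(-8.081463)+2·(-14.732238)≈-41.338106; next y=-3/10·8.087200+1/4·(-41.338106)≈-12.760686
n=12: y≈-12.760686, sp=1, e=sp−y≈13.760686; I≈5.679223, D=e−e_prev≈20.847886; u=1/4·13.760686+5/4·5.679223+2·20.847886≈52.234973; next y=-3/10·(-12.760686)+1/4·52.234973≈16.886949
n=13: y≈16.886949, sp=1, e=sp−y≈-15.886949; I≈-10.207726, D=e−e_prev≈-29.647636; u=1/4·(-15.886949)+5/4·(-10.207726)+2·(-29.647636)≈-76.026666; next y=-3/10·16.886949+1/4·(-76.026666)≈-24.072751
n=14: y≈-24.072751, sp=1, e=sp−y≈25.072751; I≈14.865025, D=e−e_prev≈40.959700; u=1/4·25.072751+5/4·14.865025+2·40.959700≈106.768870; next y=-3/10·(-24.072751)+1/4·106.768870≈33.914043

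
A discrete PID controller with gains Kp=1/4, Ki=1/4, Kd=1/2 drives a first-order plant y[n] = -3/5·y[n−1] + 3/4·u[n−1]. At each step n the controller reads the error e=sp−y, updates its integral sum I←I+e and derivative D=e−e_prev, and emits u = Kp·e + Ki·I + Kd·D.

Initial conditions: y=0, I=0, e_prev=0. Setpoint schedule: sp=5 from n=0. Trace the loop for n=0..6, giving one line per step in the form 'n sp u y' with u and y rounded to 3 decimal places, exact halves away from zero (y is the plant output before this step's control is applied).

(exact arithmetic carried between steps; '≈' marks a value shown rounded to 6 d.p. or computed from one; I and e_prev carry over from the previous line; the table rounds u and y to 3 d.p., halves away from zero)
n=0: y=0, sp=5, e=sp−y=5; I=5, D=e−e_prev=5; u=1/4·5+1/4·5+1/2·5=5; next y=-3/5·0+3/4·5=3.75
n=1: y=3.75, sp=5, e=sp−y=1.25; I=6.25, D=e−e_prev=-3.75; u=1/4·1.25+1/4·6.25+1/2·(-3.75)=0; next y=-3/5·3.75+3/4·0=-2.25
n=2: y=-2.25, sp=5, e=sp−y=7.25; I=13.5, D=e−e_prev=6; u=1/4·7.25+1/4·13.5+1/2·6=8.1875; next y=-3/5·(-2.25)+3/4·8.1875=7.490625
n=3: y=7.490625, sp=5, e=sp−y=-2.490625; I=11.009375, D=e−e_prev=-9.740625; u=1/4·(-2.490625)+1/4·11.009375+1/2·(-9.740625)=-2.740625; next y=-3/5·7.490625+3/4·(-2.740625)≈-6.549844
n=4: y≈-6.549844, sp=5, e=sp−y≈11.549844; I≈22.559219, D=e−e_prev≈14.040469; u=1/4·11.549844+1/4·22.559219+1/2·14.040469≈15.5475; next y=-3/5·(-6.549844)+3/4·15.5475≈15.590531
n=5: y≈15.590531, sp=5, e=sp−y≈-10.590531; I≈11.968688, D=e−e_prev≈-22.140375; u=1/4·(-10.590531)+1/4·11.968688+1/2·(-22.140375)≈-10.725648; next y=-3/5·15.590531+3/4·(-10.725648)≈-17.398555
n=6: y≈-17.398555, sp=5, e=sp−y≈22.398555; I≈34.367243, D=e−e_prev≈32.989086; u=1/4·22.398555+1/4·34.367243+1/2·32.989086≈30.685993; next y=-3/5·(-17.398555)+3/4·30.685993≈33.453627

0 5 5.000 0.000
1 5 0.000 3.750
2 5 8.188 -2.250
3 5 -2.741 7.491
4 5 15.548 -6.550
5 5 -10.726 15.591
6 5 30.686 -17.399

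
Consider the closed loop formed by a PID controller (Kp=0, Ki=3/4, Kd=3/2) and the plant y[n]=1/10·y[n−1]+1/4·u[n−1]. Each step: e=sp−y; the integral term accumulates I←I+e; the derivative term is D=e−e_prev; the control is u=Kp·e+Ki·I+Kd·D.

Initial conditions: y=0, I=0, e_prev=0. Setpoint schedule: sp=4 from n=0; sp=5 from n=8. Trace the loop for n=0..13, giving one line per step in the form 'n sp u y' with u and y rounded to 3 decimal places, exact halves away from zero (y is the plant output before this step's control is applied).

0 4 9.000 0.000
1 4 0.938 2.250
2 4 9.654 0.459
3 4 5.123 2.459
4 4 11.377 1.527
5 4 8.525 2.997
6 4 12.756 2.431
7 4 10.831 3.432
8 5 15.867 3.051
9 5 12.510 4.272
10 5 16.501 3.555
11 5 14.426 4.481
12 5 17.163 4.054
13 5 15.789 4.696

(exact arithmetic carried between steps; '≈' marks a value shown rounded to 6 d.p. or computed from one; I and e_prev carry over from the previous line; the table rounds u and y to 3 d.p., halves away from zero)
n=0: y=0, sp=4, e=sp−y=4; I=4, D=e−e_prev=4; u=0·4+3/4·4+3/2·4=9; next y=1/10·0+1/4·9=2.25
n=1: y=2.25, sp=4, e=sp−y=1.75; I=5.75, D=e−e_prev=-2.25; u=0·1.75+3/4·5.75+3/2·(-2.25)=0.9375; next y=1/10·2.25+1/4·0.9375=0.459375
n=2: y=0.459375, sp=4, e=sp−y=3.540625; I=9.290625, D=e−e_prev=1.790625; u=0·3.540625+3/4·9.290625+3/2·1.790625≈9.653906; next y=1/10·0.459375+1/4·9.653906≈2.459414
n=3: y≈2.459414, sp=4, e=sp−y≈1.540586; I≈10.831211, D=e−e_prev≈-2.000039; u=0·1.540586+3/4·10.831211+3/2·(-2.000039)≈5.123350; next y=1/10·2.459414+1/4·5.123350≈1.526779
n=4: y≈1.526779, sp=4, e=sp−y≈2.473221; I≈13.304432, D=e−e_prev≈0.932635; u=0·2.473221+3/4·13.304432+3/2·0.932635≈11.377277; next y=1/10·1.526779+1/4·11.377277≈2.996997
n=5: y≈2.996997, sp=4, e=sp−y≈1.003003; I≈14.307435, D=e−e_prev≈-1.470218; u=0·1.003003+3/4·14.307435+3/2·(-1.470218)≈8.525249; next y=1/10·2.996997+1/4·8.525249≈2.431012
n=6: y≈2.431012, sp=4, e=sp−y≈1.568988; I≈15.876423, D=e−e_prev≈0.565985; u=0·1.568988+3/4·15.876423+3/2·0.565985≈12.756295; next y=1/10·2.431012+1/4·12.756295≈3.432175
n=7: y≈3.432175, sp=4, e=sp−y≈0.567825; I≈16.444248, D=e−e_prev≈-1.001163; u=0·0.567825+3/4·16.444248+3/2·(-1.001163)≈10.831441; next y=1/10·3.432175+1/4·10.831441≈3.051078
n=8: y≈3.051078, sp=5, e=sp−y≈1.948922; I≈18.393170, D=e−e_prev≈1.381097; u=0·1.948922+3/4·18.393170+3/2·1.381097≈15.866523; next y=1/10·3.051078+1/4·15.866523≈4.271739
n=9: y≈4.271739, sp=5, e=sp−y≈0.728261; I≈19.121432, D=e−e_prev≈-1.220661; u=0·0.728261+3/4·19.121432+3/2·(-1.220661)≈12.510083; next y=1/10·4.271739+1/4·12.510083≈3.554695
n=10: y≈3.554695, sp=5, e=sp−y≈1.445305; I≈20.566737, D=e−e_prev≈0.717044; u=0·1.445305+3/4·20.566737+3/2·0.717044≈16.500619; next y=1/10·3.554695+1/4·16.500619≈4.480624
n=11: y≈4.480624, sp=5, e=sp−y≈0.519376; I≈21.086113, D=e−e_prev≈-0.925930; u=0·0.519376+3/4·21.086113+3/2·(-0.925930)≈14.425690; next y=1/10·4.480624+1/4·14.425690≈4.054485
n=12: y≈4.054485, sp=5, e=sp−y≈0.945515; I≈22.031628, D=e−e_prev≈0.426139; u=0·0.945515+3/4·22.031628+3/2·0.426139≈17.162930; next y=1/10·4.054485+1/4·17.162930≈4.696181
n=13: y≈4.696181, sp=5, e=sp−y≈0.303819; I≈22.335447, D=e−e_prev≈-0.641696; u=0·0.303819+3/4·22.335447+3/2·(-0.641696)≈15.789041; next y=1/10·4.696181+1/4·15.789041≈4.416878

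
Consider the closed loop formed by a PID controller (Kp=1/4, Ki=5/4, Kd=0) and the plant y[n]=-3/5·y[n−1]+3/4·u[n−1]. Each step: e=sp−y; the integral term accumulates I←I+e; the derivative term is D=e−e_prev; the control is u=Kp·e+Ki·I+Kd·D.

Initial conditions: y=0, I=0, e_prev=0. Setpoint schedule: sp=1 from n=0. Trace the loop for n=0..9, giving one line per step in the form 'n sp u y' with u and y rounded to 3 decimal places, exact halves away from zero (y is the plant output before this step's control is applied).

(exact arithmetic carried between steps; '≈' marks a value shown rounded to 6 d.p. or computed from one; I and e_prev carry over from the previous line; the table rounds u and y to 3 d.p., halves away from zero)
n=0: y=0, sp=1, e=sp−y=1; I=1, D=e−e_prev=1; u=1/4·1+5/4·1+0·1=1.5; next y=-3/5·0+3/4·1.5=1.125
n=1: y=1.125, sp=1, e=sp−y=-0.125; I=0.875, D=e−e_prev=-1.125; u=1/4·(-0.125)+5/4·0.875+0·(-1.125)=1.0625; next y=-3/5·1.125+3/4·1.0625=0.121875
n=2: y=0.121875, sp=1, e=sp−y=0.878125; I=1.753125, D=e−e_prev=1.003125; u=1/4·0.878125+5/4·1.753125+0·1.003125≈2.410938; next y=-3/5·0.121875+3/4·2.410938≈1.735078
n=3: y≈1.735078, sp=1, e=sp−y≈-0.735078; I≈1.018047, D=e−e_prev≈-1.613203; u=1/4·(-0.735078)+5/4·1.018047+0·(-1.613203)≈1.088789; next y=-3/5·1.735078+3/4·1.088789≈-0.224455
n=4: y≈-0.224455, sp=1, e=sp−y≈1.224455; I≈2.242502, D=e−e_prev≈1.959533; u=1/4·1.224455+5/4·2.242502+0·1.959533≈3.109241; next y=-3/5·(-0.224455)+3/4·3.109241≈2.466604
n=5: y≈2.466604, sp=1, e=sp−y≈-1.466604; I≈0.775898, D=e−e_prev≈-2.691059; u=1/4·(-1.466604)+5/4·0.775898+0·(-2.691059)≈0.603222; next y=-3/5·2.466604+3/4·0.603222≈-1.027546
n=6: y≈-1.027546, sp=1, e=sp−y≈2.027546; I≈2.803444, D=e−e_prev≈3.494150; u=1/4·2.027546+5/4·2.803444+0·3.494150≈4.011192; next y=-3/5·(-1.027546)+3/4·4.011192≈3.624922
n=7: y≈3.624922, sp=1, e=sp−y≈-2.624922; I≈0.178523, D=e−e_prev≈-4.652468; u=1/4·(-2.624922)+5/4·0.178523+0·(-4.652468)≈-0.433077; next y=-3/5·3.624922+3/4·(-0.433077)≈-2.499761
n=8: y≈-2.499761, sp=1, e=sp−y≈3.499761; I≈3.678283, D=e−e_prev≈6.124682; u=1/4·3.499761+5/4·3.678283+0·6.124682≈5.472795; next y=-3/5·(-2.499761)+3/4·5.472795≈5.604452
n=9: y≈5.604452, sp=1, e=sp−y≈-4.604452; I≈-0.926169, D=e−e_prev≈-8.104213; u=1/4·(-4.604452)+5/4·(-0.926169)+0·(-8.104213)≈-2.308824; next y=-3/5·5.604452+3/4·(-2.308824)≈-5.094290

0 1 1.500 0.000
1 1 1.063 1.125
2 1 2.411 0.122
3 1 1.089 1.735
4 1 3.109 -0.224
5 1 0.603 2.467
6 1 4.011 -1.028
7 1 -0.433 3.625
8 1 5.473 -2.500
9 1 -2.309 5.604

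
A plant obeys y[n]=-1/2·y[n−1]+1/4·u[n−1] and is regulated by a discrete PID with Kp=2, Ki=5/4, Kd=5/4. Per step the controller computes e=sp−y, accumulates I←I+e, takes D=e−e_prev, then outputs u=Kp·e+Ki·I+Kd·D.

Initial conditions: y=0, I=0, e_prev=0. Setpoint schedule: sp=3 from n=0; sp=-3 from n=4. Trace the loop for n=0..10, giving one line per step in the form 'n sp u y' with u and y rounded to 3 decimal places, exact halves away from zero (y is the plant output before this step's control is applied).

0 3 13.500 0.000
1 3 -1.688 3.375
2 3 26.742 -2.109
3 3 -18.050 7.740
4 -3 33.890 -8.383
5 -3 -66.744 12.664
6 -3 100.551 -23.018
7 -3 -187.519 36.647
8 -3 295.827 -65.203
9 -3 -526.656 106.558
10 -3 862.853 -184.943

(exact arithmetic carried between steps; '≈' marks a value shown rounded to 6 d.p. or computed from one; I and e_prev carry over from the previous line; the table rounds u and y to 3 d.p., halves away from zero)
n=0: y=0, sp=3, e=sp−y=3; I=3, D=e−e_prev=3; u=2·3+5/4·3+5/4·3=13.5; next y=-1/2·0+1/4·13.5=3.375
n=1: y=3.375, sp=3, e=sp−y=-0.375; I=2.625, D=e−e_prev=-3.375; u=2·(-0.375)+5/4·2.625+5/4·(-3.375)=-1.6875; next y=-1/2·3.375+1/4·(-1.6875)=-2.109375
n=2: y=-2.109375, sp=3, e=sp−y=5.109375; I=7.734375, D=e−e_prev=5.484375; u=2·5.109375+5/4·7.734375+5/4·5.484375≈26.742188; next y=-1/2·(-2.109375)+1/4·26.742188≈7.740234
n=3: y≈7.740234, sp=3, e=sp−y≈-4.740234; I≈2.994141, D=e−e_prev≈-9.849609; u=2·(-4.740234)+5/4·2.994141+5/4·(-9.849609)≈-18.049805; next y=-1/2·7.740234+1/4·(-18.049805)≈-8.382568
n=4: y≈-8.382568, sp=-3, e=sp−y≈5.382568; I≈8.376709, D=e−e_prev≈10.122803; u=2·5.382568+5/4·8.376709+5/4·10.122803≈33.889526; next y=-1/2·(-8.382568)+1/4·33.889526≈12.663666
n=5: y≈12.663666, sp=-3, e=sp−y≈-15.663666; I≈-7.286957, D=e−e_prev≈-21.046234; u=2·(-15.663666)+5/4·(-7.286957)+5/4·(-21.046234)≈-66.743820; next y=-1/2·12.663666+1/4·(-66.743820)≈-23.017788
n=6: y≈-23.017788, sp=-3, e=sp−y≈20.017788; I≈12.730831, D=e−e_prev≈35.681454; u=2·20.017788+5/4·12.730831+5/4·35.681454≈100.550932; next y=-1/2·(-23.017788)+1/4·100.550932≈36.646627
n=7: y≈36.646627, sp=-3, e=sp−y≈-39.646627; I≈-26.915796, D=e−e_prev≈-59.664415; u=2·(-39.646627)+5/4·(-26.915796)+5/4·(-59.664415)≈-187.518517; next y=-1/2·36.646627+1/4·(-187.518517)≈-65.202943
n=8: y≈-65.202943, sp=-3, e=sp−y≈62.202943; I≈35.287147, D=e−e_prev≈101.849570; u=2·62.202943+5/4·35.287147+5/4·101.849570≈295.826781; next y=-1/2·(-65.202943)+1/4·295.826781≈106.558167
n=9: y≈106.558167, sp=-3, e=sp−y≈-109.558167; I≈-74.271020, D=e−e_prev≈-171.761110; u=2·(-109.558167)+5/4·(-74.271020)+5/4·(-171.761110)≈-526.656495; next y=-1/2·106.558167+1/4·(-526.656495)≈-184.943207
n=10: y≈-184.943207, sp=-3, e=sp−y≈181.943207; I≈107.672187, D=e−e_prev≈291.501374; u=2·181.943207+5/4·107.672187+5/4·291.501374≈862.853366; next y=-1/2·(-184.943207)+1/4·862.853366≈308.184945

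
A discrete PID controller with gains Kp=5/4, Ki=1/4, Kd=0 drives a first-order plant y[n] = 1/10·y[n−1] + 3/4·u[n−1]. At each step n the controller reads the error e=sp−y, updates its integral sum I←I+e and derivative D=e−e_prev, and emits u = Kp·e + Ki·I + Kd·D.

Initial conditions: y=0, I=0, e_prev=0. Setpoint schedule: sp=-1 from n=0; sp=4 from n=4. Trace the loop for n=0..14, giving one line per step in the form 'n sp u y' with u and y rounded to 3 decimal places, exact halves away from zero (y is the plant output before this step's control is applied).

0 -1 -1.500 0.000
1 -1 -0.063 -1.125
2 -1 -1.480 -0.159
3 -1 -0.240 -1.126
4 4 6.042 -0.293
5 4 -0.077 4.502
6 4 5.962 0.392
7 4 0.686 4.511
8 4 5.876 0.966
9 4 1.328 4.504
10 4 5.788 1.446
11 4 1.867 4.486
12 4 5.701 1.849
13 4 2.321 4.460
14 4 5.616 2.187

(exact arithmetic carried between steps; '≈' marks a value shown rounded to 6 d.p. or computed from one; I and e_prev carry over from the previous line; the table rounds u and y to 3 d.p., halves away from zero)
n=0: y=0, sp=-1, e=sp−y=-1; I=-1, D=e−e_prev=-1; u=5/4·(-1)+1/4·(-1)+0·(-1)=-1.5; next y=1/10·0+3/4·(-1.5)=-1.125
n=1: y=-1.125, sp=-1, e=sp−y=0.125; I=-0.875, D=e−e_prev=1.125; u=5/4·0.125+1/4·(-0.875)+0·1.125=-0.0625; next y=1/10·(-1.125)+3/4·(-0.0625)=-0.159375
n=2: y=-0.159375, sp=-1, e=sp−y=-0.840625; I=-1.715625, D=e−e_prev=-0.965625; u=5/4·(-0.840625)+1/4·(-1.715625)+0·(-0.965625)≈-1.479688; next y=1/10·(-0.159375)+3/4·(-1.479688)≈-1.125703
n=3: y≈-1.125703, sp=-1, e=sp−y≈0.125703; I≈-1.589922, D=e−e_prev≈0.966328; u=5/4·0.125703+1/4·(-1.589922)+0·0.966328≈-0.240352; next y=1/10·(-1.125703)+3/4·(-0.240352)≈-0.292834
n=4: y≈-0.292834, sp=4, e=sp−y≈4.292834; I≈2.702912, D=e−e_prev≈4.167131; u=5/4·4.292834+1/4·2.702912+0·4.167131≈6.041771; next y=1/10·(-0.292834)+3/4·6.041771≈4.502044
n=5: y≈4.502044, sp=4, e=sp−y≈-0.502044; I≈2.200868, D=e−e_prev≈-4.794878; u=5/4·(-0.502044)+1/4·2.200868+0·(-4.794878)≈-0.077339; next y=1/10·4.502044+3/4·(-0.077339)≈0.392200
n=6: y≈0.392200, sp=4, e=sp−y≈3.607800; I≈5.808667, D=e−e_prev≈4.109844; u=5/4·3.607800+1/4·5.808667+0·4.109844≈5.961916; next y=1/10·0.392200+3/4·5.961916≈4.510657
n=7: y≈4.510657, sp=4, e=sp−y≈-0.510657; I≈5.298010, D=e−e_prev≈-4.118457; u=5/4·(-0.510657)+1/4·5.298010+0·(-4.118457)≈0.686181; next y=1/10·4.510657+3/4·0.686181≈0.965701
n=8: y≈0.965701, sp=4, e=sp−y≈3.034299; I≈8.332309, D=e−e_prev≈3.544956; u=5/4·3.034299+1/4·8.332309+0·3.544956≈5.875950; next y=1/10·0.965701+3/4·5.875950≈4.503533
n=9: y≈4.503533, sp=4, e=sp−y≈-0.503533; I≈7.828776, D=e−e_prev≈-3.537831; u=5/4·(-0.503533)+1/4·7.828776+0·(-3.537831)≈1.327778; next y=1/10·4.503533+3/4·1.327778≈1.446187
n=10: y≈1.446187, sp=4, e=sp−y≈2.553813; I≈10.382589, D=e−e_prev≈3.057346; u=5/4·2.553813+1/4·10.382589+0·3.057346≈5.787914; next y=1/10·1.446187+3/4·5.787914≈4.485554
n=11: y≈4.485554, sp=4, e=sp−y≈-0.485554; I≈9.897035, D=e−e_prev≈-3.039368; u=5/4·(-0.485554)+1/4·9.897035+0·(-3.039368)≈1.867316; next y=1/10·4.485554+3/4·1.867316≈1.849042
n=12: y≈1.849042, sp=4, e=sp−y≈2.150958; I≈12.047992, D=e−e_prev≈2.636512; u=5/4·2.150958+1/4·12.047992+0·2.636512≈5.700695; next y=1/10·1.849042+3/4·5.700695≈4.460426
n=13: y≈4.460426, sp=4, e=sp−y≈-0.460426; I≈11.587567, D=e−e_prev≈-2.611383; u=5/4·(-0.460426)+1/4·11.587567+0·(-2.611383)≈2.321360; next y=1/10·4.460426+3/4·2.321360≈2.187062
n=14: y≈2.187062, sp=4, e=sp−y≈1.812938; I≈13.400504, D=e−e_prev≈2.273363; u=5/4·1.812938+1/4·13.400504+0·2.273363≈5.616298; next y=1/10·2.187062+3/4·5.616298≈4.430930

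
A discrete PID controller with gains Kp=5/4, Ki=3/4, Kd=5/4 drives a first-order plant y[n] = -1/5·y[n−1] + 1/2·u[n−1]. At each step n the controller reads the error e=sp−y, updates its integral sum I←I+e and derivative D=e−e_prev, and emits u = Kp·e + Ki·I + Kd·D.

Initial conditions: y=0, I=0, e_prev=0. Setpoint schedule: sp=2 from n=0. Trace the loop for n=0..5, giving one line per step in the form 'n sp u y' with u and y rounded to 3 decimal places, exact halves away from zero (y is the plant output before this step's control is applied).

0 2 6.500 0.000
1 2 -5.063 3.250
2 2 18.964 -3.181
3 2 -28.413 10.118
4 2 67.755 -16.230
5 2 -124.906 37.123

(exact arithmetic carried between steps; '≈' marks a value shown rounded to 6 d.p. or computed from one; I and e_prev carry over from the previous line; the table rounds u and y to 3 d.p., halves away from zero)
n=0: y=0, sp=2, e=sp−y=2; I=2, D=e−e_prev=2; u=5/4·2+3/4·2+5/4·2=6.5; next y=-1/5·0+1/2·6.5=3.25
n=1: y=3.25, sp=2, e=sp−y=-1.25; I=0.75, D=e−e_prev=-3.25; u=5/4·(-1.25)+3/4·0.75+5/4·(-3.25)=-5.0625; next y=-1/5·3.25+1/2·(-5.0625)=-3.18125
n=2: y=-3.18125, sp=2, e=sp−y=5.18125; I=5.93125, D=e−e_prev=6.43125; u=5/4·5.18125+3/4·5.93125+5/4·6.43125≈18.964063; next y=-1/5·(-3.18125)+1/2·18.964063≈10.118281
n=3: y≈10.118281, sp=2, e=sp−y≈-8.118281; I≈-2.187031, D=e−e_prev≈-13.299531; u=5/4·(-8.118281)+3/4·(-2.187031)+5/4·(-13.299531)≈-28.412539; next y=-1/5·10.118281+1/2·(-28.412539)≈-16.229926
n=4: y≈-16.229926, sp=2, e=sp−y≈18.229926; I≈16.042895, D=e−e_prev≈26.348207; u=5/4·18.229926+3/4·16.042895+5/4·26.348207≈67.754837; next y=-1/5·(-16.229926)+1/2·67.754837≈37.123404
n=5: y≈37.123404, sp=2, e=sp−y≈-35.123404; I≈-19.080509, D=e−e_prev≈-53.353329; u=5/4·(-35.123404)+3/4·(-19.080509)+5/4·(-53.353329)≈-124.906298; next y=-1/5·37.123404+1/2·(-124.906298)≈-69.877830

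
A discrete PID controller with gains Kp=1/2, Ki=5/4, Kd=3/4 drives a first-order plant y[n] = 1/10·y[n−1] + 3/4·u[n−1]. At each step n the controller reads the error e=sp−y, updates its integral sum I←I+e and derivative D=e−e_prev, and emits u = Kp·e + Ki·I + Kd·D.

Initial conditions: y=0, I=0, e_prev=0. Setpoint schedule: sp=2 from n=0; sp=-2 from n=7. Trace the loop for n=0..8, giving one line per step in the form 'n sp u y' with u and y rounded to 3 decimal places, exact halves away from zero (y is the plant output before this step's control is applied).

(exact arithmetic carried between steps; '≈' marks a value shown rounded to 6 d.p. or computed from one; I and e_prev carry over from the previous line; the table rounds u and y to 3 d.p., halves away from zero)
n=0: y=0, sp=2, e=sp−y=2; I=2, D=e−e_prev=2; u=1/2·2+5/4·2+3/4·2=5; next y=1/10·0+3/4·5=3.75
n=1: y=3.75, sp=2, e=sp−y=-1.75; I=0.25, D=e−e_prev=-3.75; u=1/2·(-1.75)+5/4·0.25+3/4·(-3.75)=-3.375; next y=1/10·3.75+3/4·(-3.375)=-2.15625
n=2: y=-2.15625, sp=2, e=sp−y=4.15625; I=4.40625, D=e−e_prev=5.90625; u=1/2·4.15625+5/4·4.40625+3/4·5.90625=12.015625; next y=1/10·(-2.15625)+3/4·12.015625≈8.796094
n=3: y≈8.796094, sp=2, e=sp−y≈-6.796094; I≈-2.389844, D=e−e_prev≈-10.952344; u=1/2·(-6.796094)+5/4·(-2.389844)+3/4·(-10.952344)≈-14.599609; next y=1/10·8.796094+3/4·(-14.599609)≈-10.070098
n=4: y≈-10.070098, sp=2, e=sp−y≈12.070098; I≈9.680254, D=e−e_prev≈18.866191; u=1/2·12.070098+5/4·9.680254+3/4·18.866191≈32.285010; next y=1/10·(-10.070098)+3/4·32.285010≈23.206748
n=5: y≈23.206748, sp=2, e=sp−y≈-21.206748; I≈-11.526494, D=e−e_prev≈-33.276845; u=1/2·(-21.206748)+5/4·(-11.526494)+3/4·(-33.276845)≈-49.969125; next y=1/10·23.206748+3/4·(-49.969125)≈-35.156169
n=6: y≈-35.156169, sp=2, e=sp−y≈37.156169; I≈25.629675, D=e−e_prev≈58.362916; u=1/2·37.156169+5/4·25.629675+3/4·58.362916≈94.387366; next y=1/10·(-35.156169)+3/4·94.387366≈67.274907
n=7: y≈67.274907, sp=-2, e=sp−y≈-69.274907; I≈-43.645232, D=e−e_prev≈-106.431076; u=1/2·(-69.274907)+5/4·(-43.645232)+3/4·(-106.431076)≈-169.017301; next y=1/10·67.274907+3/4·(-169.017301)≈-120.035485
n=8: y≈-120.035485, sp=-2, e=sp−y≈118.035485; I≈74.390253, D=e−e_prev≈187.310392; u=1/2·118.035485+5/4·74.390253+3/4·187.310392≈292.488353; next y=1/10·(-120.035485)+3/4·292.488353≈207.362716

0 2 5.000 0.000
1 2 -3.375 3.750
2 2 12.016 -2.156
3 2 -14.600 8.796
4 2 32.285 -10.070
5 2 -49.969 23.207
6 2 94.387 -35.156
7 -2 -169.017 67.275
8 -2 292.488 -120.035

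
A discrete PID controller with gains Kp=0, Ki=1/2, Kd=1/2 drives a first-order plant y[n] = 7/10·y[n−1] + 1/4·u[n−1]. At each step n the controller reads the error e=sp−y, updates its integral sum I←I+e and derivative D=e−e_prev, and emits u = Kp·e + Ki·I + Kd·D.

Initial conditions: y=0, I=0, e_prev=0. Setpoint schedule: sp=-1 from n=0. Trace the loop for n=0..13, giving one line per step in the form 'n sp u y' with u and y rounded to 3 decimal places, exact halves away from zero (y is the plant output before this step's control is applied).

(exact arithmetic carried between steps; '≈' marks a value shown rounded to 6 d.p. or computed from one; I and e_prev carry over from the previous line; the table rounds u and y to 3 d.p., halves away from zero)
n=0: y=0, sp=-1, e=sp−y=-1; I=-1, D=e−e_prev=-1; u=0·(-1)+1/2·(-1)+1/2·(-1)=-1; next y=7/10·0+1/4·(-1)=-0.25
n=1: y=-0.25, sp=-1, e=sp−y=-0.75; I=-1.75, D=e−e_prev=0.25; u=0·(-0.75)+1/2·(-1.75)+1/2·0.25=-0.75; next y=7/10·(-0.25)+1/4·(-0.75)=-0.3625
n=2: y=-0.3625, sp=-1, e=sp−y=-0.6375; I=-2.3875, D=e−e_prev=0.1125; u=0·(-0.6375)+1/2·(-2.3875)+1/2·0.1125=-1.1375; next y=7/10·(-0.3625)+1/4·(-1.1375)=-0.538125
n=3: y=-0.538125, sp=-1, e=sp−y=-0.461875; I=-2.849375, D=e−e_prev=0.175625; u=0·(-0.461875)+1/2·(-2.849375)+1/2·0.175625=-1.336875; next y=7/10·(-0.538125)+1/4·(-1.336875)≈-0.710906
n=4: y≈-0.710906, sp=-1, e=sp−y≈-0.289094; I≈-3.138469, D=e−e_prev≈0.172781; u=0·(-0.289094)+1/2·(-3.138469)+1/2·0.172781≈-1.482844; next y=7/10·(-0.710906)+1/4·(-1.482844)≈-0.868345
n=5: y≈-0.868345, sp=-1, e=sp−y≈-0.131655; I≈-3.270123, D=e−e_prev≈0.157439; u=0·(-0.131655)+1/2·(-3.270123)+1/2·0.157439≈-1.556342; next y=7/10·(-0.868345)+1/4·(-1.556342)≈-0.996927
n=6: y≈-0.996927, sp=-1, e=sp−y≈-0.003073; I≈-3.273196, D=e−e_prev≈0.128582; u=0·(-0.003073)+1/2·(-3.273196)+1/2·0.128582≈-1.572307; next y=7/10·(-0.996927)+1/4·(-1.572307)≈-1.090926
n=7: y≈-1.090926, sp=-1, e=sp−y≈0.090926; I≈-3.182270, D=e−e_prev≈0.093999; u=0·0.090926+1/2·(-3.182270)+1/2·0.093999≈-1.544136; next y=7/10·(-1.090926)+1/4·(-1.544136)≈-1.149682
n=8: y≈-1.149682, sp=-1, e=sp−y≈0.149682; I≈-3.032588, D=e−e_prev≈0.058756; u=0·0.149682+1/2·(-3.032588)+1/2·0.058756≈-1.486916; next y=7/10·(-1.149682)+1/4·(-1.486916)≈-1.176506
n=9: y≈-1.176506, sp=-1, e=sp−y≈0.176506; I≈-2.856082, D=e−e_prev≈0.026824; u=0·0.176506+1/2·(-2.856082)+1/2·0.026824≈-1.414629; next y=7/10·(-1.176506)+1/4·(-1.414629)≈-1.177212
n=10: y≈-1.177212, sp=-1, e=sp−y≈0.177212; I≈-2.678870, D=e−e_prev≈0.000705; u=0·0.177212+1/2·(-2.678870)+1/2·0.000705≈-1.339082; next y=7/10·(-1.177212)+1/4·(-1.339082)≈-1.158819
n=11: y≈-1.158819, sp=-1, e=sp−y≈0.158819; I≈-2.520051, D=e−e_prev≈-0.018393; u=0·0.158819+1/2·(-2.520051)+1/2·(-0.018393)≈-1.269222; next y=7/10·(-1.158819)+1/4·(-1.269222)≈-1.128479
n=12: y≈-1.128479, sp=-1, e=sp−y≈0.128479; I≈-2.391573, D=e−e_prev≈-0.030340; u=0·0.128479+1/2·(-2.391573)+1/2·(-0.030340)≈-1.210956; next y=7/10·(-1.128479)+1/4·(-1.210956)≈-1.092674
n=13: y≈-1.092674, sp=-1, e=sp−y≈0.092674; I≈-2.298898, D=e−e_prev≈-0.035805; u=0·0.092674+1/2·(-2.298898)+1/2·(-0.035805)≈-1.167351; next y=7/10·(-1.092674)+1/4·(-1.167351)≈-1.056710

0 -1 -1.000 0.000
1 -1 -0.750 -0.250
2 -1 -1.138 -0.363
3 -1 -1.337 -0.538
4 -1 -1.483 -0.711
5 -1 -1.556 -0.868
6 -1 -1.572 -0.997
7 -1 -1.544 -1.091
8 -1 -1.487 -1.150
9 -1 -1.415 -1.177
10 -1 -1.339 -1.177
11 -1 -1.269 -1.159
12 -1 -1.211 -1.128
13 -1 -1.167 -1.093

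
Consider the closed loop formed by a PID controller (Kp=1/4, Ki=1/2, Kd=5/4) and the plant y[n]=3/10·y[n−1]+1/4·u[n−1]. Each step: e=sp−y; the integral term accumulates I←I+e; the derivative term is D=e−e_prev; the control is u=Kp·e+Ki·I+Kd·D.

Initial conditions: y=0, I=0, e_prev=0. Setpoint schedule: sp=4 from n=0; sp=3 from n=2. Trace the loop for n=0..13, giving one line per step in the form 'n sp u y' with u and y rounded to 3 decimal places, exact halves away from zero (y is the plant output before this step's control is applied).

(exact arithmetic carried between steps; '≈' marks a value shown rounded to 6 d.p. or computed from one; I and e_prev carry over from the previous line; the table rounds u and y to 3 d.p., halves away from zero)
n=0: y=0, sp=4, e=sp−y=4; I=4, D=e−e_prev=4; u=1/4·4+1/2·4+5/4·4=8; next y=3/10·0+1/4·8=2
n=1: y=2, sp=4, e=sp−y=2; I=6, D=e−e_prev=-2; u=1/4·2+1/2·6+5/4·(-2)=1; next y=3/10·2+1/4·1=0.85
n=2: y=0.85, sp=3, e=sp−y=2.15; I=8.15, D=e−e_prev=0.15; u=1/4·2.15+1/2·8.15+5/4·0.15=4.8; next y=3/10·0.85+1/4·4.8=1.455
n=3: y=1.455, sp=3, e=sp−y=1.545; I=9.695, D=e−e_prev=-0.605; u=1/4·1.545+1/2·9.695+5/4·(-0.605)=4.4775; next y=3/10·1.455+1/4·4.4775=1.555875
n=4: y=1.555875, sp=3, e=sp−y=1.444125; I=11.139125, D=e−e_prev=-0.100875; u=1/4·1.444125+1/2·11.139125+5/4·(-0.100875)=5.8045; next y=3/10·1.555875+1/4·5.8045≈1.917888
n=5: y≈1.917888, sp=3, e=sp−y≈1.082113; I≈12.221238, D=e−e_prev≈-0.362013; u=1/4·1.082113+1/2·12.221238+5/4·(-0.362013)≈5.928631; next y=3/10·1.917888+1/4·5.928631≈2.057524
n=6: y≈2.057524, sp=3, e=sp−y≈0.942476; I≈13.163713, D=e−e_prev≈-0.139637; u=1/4·0.942476+1/2·13.163713+5/4·(-0.139637)≈6.64293; next y=3/10·2.057524+1/4·6.64293≈2.277990
n=7: y≈2.277990, sp=3, e=sp−y≈0.722010; I≈13.885724, D=e−e_prev≈-0.220466; u=1/4·0.722010+1/2·13.885724+5/4·(-0.220466)≈6.847782; next y=3/10·2.277990+1/4·6.847782≈2.395343
n=8: y≈2.395343, sp=3, e=sp−y≈0.604657; I≈14.490381, D=e−e_prev≈-0.117353; u=1/4·0.604657+1/2·14.490381+5/4·(-0.117353)≈7.249664; next y=3/10·2.395343+1/4·7.249664≈2.531019
n=9: y≈2.531019, sp=3, e=sp−y≈0.468981; I≈14.959362, D=e−e_prev≈-0.135676; u=1/4·0.468981+1/2·14.959362+5/4·(-0.135676)≈7.427331; next y=3/10·2.531019+1/4·7.427331≈2.616138
n=10: y≈2.616138, sp=3, e=sp−y≈0.383862; I≈15.343224, D=e−e_prev≈-0.085120; u=1/4·0.383862+1/2·15.343224+5/4·(-0.085120)≈7.661178; next y=3/10·2.616138+1/4·7.661178≈2.700136
n=11: y≈2.700136, sp=3, e=sp−y≈0.299864; I≈15.643088, D=e−e_prev≈-0.083998; u=1/4·0.299864+1/2·15.643088+5/4·(-0.083998)≈7.791513; next y=3/10·2.700136+1/4·7.791513≈2.757919
n=12: y≈2.757919, sp=3, e=sp−y≈0.242081; I≈15.885169, D=e−e_prev≈-0.057783; u=1/4·0.242081+1/2·15.885169+5/4·(-0.057783)≈7.930876; next y=3/10·2.757919+1/4·7.930876≈2.810095
n=13: y≈2.810095, sp=3, e=sp−y≈0.189905; I≈16.075074, D=e−e_prev≈-0.052176; u=1/4·0.189905+1/2·16.075074+5/4·(-0.052176)≈8.019794; next y=3/10·2.810095+1/4·8.019794≈2.847977

0 4 8.000 0.000
1 4 1.000 2.000
2 3 4.800 0.850
3 3 4.478 1.455
4 3 5.805 1.556
5 3 5.929 1.918
6 3 6.643 2.058
7 3 6.848 2.278
8 3 7.250 2.395
9 3 7.427 2.531
10 3 7.661 2.616
11 3 7.792 2.700
12 3 7.931 2.758
13 3 8.020 2.810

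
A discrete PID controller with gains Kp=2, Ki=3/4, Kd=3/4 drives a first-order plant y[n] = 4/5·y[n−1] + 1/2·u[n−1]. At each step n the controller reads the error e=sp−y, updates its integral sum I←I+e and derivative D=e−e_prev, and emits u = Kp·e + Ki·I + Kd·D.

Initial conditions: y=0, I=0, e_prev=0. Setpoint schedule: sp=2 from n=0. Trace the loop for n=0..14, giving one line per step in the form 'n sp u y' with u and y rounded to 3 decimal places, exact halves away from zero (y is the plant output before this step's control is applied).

0 2 7.000 0.000
1 2 -5.250 3.500
2 2 7.888 0.175
3 2 -6.918 4.084
4 2 9.416 -0.192
5 2 -8.759 4.554
6 2 11.402 -0.736
7 2 -10.982 5.112
8 2 13.867 -1.402
9 2 -13.715 5.812
10 2 16.906 -2.208
11 2 -17.084 6.687
12 2 20.650 -3.193
13 2 -21.237 7.771
14 2 25.262 -4.402

(exact arithmetic carried between steps; '≈' marks a value shown rounded to 6 d.p. or computed from one; I and e_prev carry over from the previous line; the table rounds u and y to 3 d.p., halves away from zero)
n=0: y=0, sp=2, e=sp−y=2; I=2, D=e−e_prev=2; u=2·2+3/4·2+3/4·2=7; next y=4/5·0+1/2·7=3.5
n=1: y=3.5, sp=2, e=sp−y=-1.5; I=0.5, D=e−e_prev=-3.5; u=2·(-1.5)+3/4·0.5+3/4·(-3.5)=-5.25; next y=4/5·3.5+1/2·(-5.25)=0.175
n=2: y=0.175, sp=2, e=sp−y=1.825; I=2.325, D=e−e_prev=3.325; u=2·1.825+3/4·2.325+3/4·3.325=7.8875; next y=4/5·0.175+1/2·7.8875=4.08375
n=3: y=4.08375, sp=2, e=sp−y=-2.08375; I=0.24125, D=e−e_prev=-3.90875; u=2·(-2.08375)+3/4·0.24125+3/4·(-3.90875)=-6.918125; next y=4/5·4.08375+1/2·(-6.918125)≈-0.192063
n=4: y≈-0.192063, sp=2, e=sp−y≈2.192063; I≈2.433313, D=e−e_prev≈4.275813; u=2·2.192063+3/4·2.433313+3/4·4.275813≈9.415969; next y=4/5·(-0.192063)+1/2·9.415969≈4.554334
n=5: y≈4.554334, sp=2, e=sp−y≈-2.554334; I≈-0.121022, D=e−e_prev≈-4.746397; u=2·(-2.554334)+3/4·(-0.121022)+3/4·(-4.746397)≈-8.759233; next y=4/5·4.554334+1/2·(-8.759233)≈-0.736149
n=6: y≈-0.736149, sp=2, e=sp−y≈2.736149; I≈2.615127, D=e−e_prev≈5.290483; u=2·2.736149+3/4·2.615127+3/4·5.290483≈11.401506; next y=4/5·(-0.736149)+1/2·11.401506≈5.111834
n=7: y≈5.111834, sp=2, e=sp−y≈-3.111834; I≈-0.496707, D=e−e_prev≈-5.847983; u=2·(-3.111834)+3/4·(-0.496707)+3/4·(-5.847983)≈-10.982184; next y=4/5·5.111834+1/2·(-10.982184)≈-1.401625
n=8: y≈-1.401625, sp=2, e=sp−y≈3.401625; I≈2.904919, D=e−e_prev≈6.513459; u=2·3.401625+3/4·2.904919+3/4·6.513459≈13.867033; next y=4/5·(-1.401625)+1/2·13.867033≈5.812217
n=9: y≈5.812217, sp=2, e=sp−y≈-3.812217; I≈-0.907298, D=e−e_prev≈-7.213842; u=2·(-3.812217)+3/4·(-0.907298)+3/4·(-7.213842)≈-13.715288; next y=4/5·5.812217+1/2·(-13.715288)≈-2.207871
n=10: y≈-2.207871, sp=2, e=sp−y≈4.207871; I≈3.300573, D=e−e_prev≈8.020087; u=2·4.207871+3/4·3.300573+3/4·8.020087≈16.906236; next y=4/5·(-2.207871)+1/2·16.906236≈6.686822
n=11: y≈6.686822, sp=2, e=sp−y≈-4.686822; I≈-1.386249, D=e−e_prev≈-8.894692; u=2·(-4.686822)+3/4·(-1.386249)+3/4·(-8.894692)≈-17.084349; next y=4/5·6.686822+1/2·(-17.084349)≈-3.192717
n=12: y≈-3.192717, sp=2, e=sp−y≈5.192717; I≈3.806468, D=e−e_prev≈9.879539; u=2·5.192717+3/4·3.806468+3/4·9.879539≈20.649940; next y=4/5·(-3.192717)+1/2·20.649940≈7.770796
n=13: y≈7.770796, sp=2, e=sp−y≈-5.770796; I≈-1.964328, D=e−e_prev≈-10.963513; u=2·(-5.770796)+3/4·(-1.964328)+3/4·(-10.963513)≈-21.237473; next y=4/5·7.770796+1/2·(-21.237473)≈-4.402100
n=14: y≈-4.402100, sp=2, e=sp−y≈6.402100; I≈4.437772, D=e−e_prev≈12.172896; u=2·6.402100+3/4·4.437772+3/4·12.172896≈25.262200; next y=4/5·(-4.402100)+1/2·25.262200≈9.109420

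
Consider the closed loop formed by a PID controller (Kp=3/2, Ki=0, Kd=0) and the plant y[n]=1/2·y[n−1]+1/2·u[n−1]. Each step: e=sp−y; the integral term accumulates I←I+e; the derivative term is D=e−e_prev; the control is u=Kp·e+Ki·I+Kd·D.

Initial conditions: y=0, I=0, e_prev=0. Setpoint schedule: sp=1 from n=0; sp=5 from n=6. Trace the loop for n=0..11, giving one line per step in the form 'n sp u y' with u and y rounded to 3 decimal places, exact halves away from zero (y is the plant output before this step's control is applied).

(exact arithmetic carried between steps; '≈' marks a value shown rounded to 6 d.p. or computed from one; I and e_prev carry over from the previous line; the table rounds u and y to 3 d.p., halves away from zero)
n=0: y=0, sp=1, e=sp−y=1; I=1, D=e−e_prev=1; u=3/2·1+0·1+0·1=1.5; next y=1/2·0+1/2·1.5=0.75
n=1: y=0.75, sp=1, e=sp−y=0.25; I=1.25, D=e−e_prev=-0.75; u=3/2·0.25+0·1.25+0·(-0.75)=0.375; next y=1/2·0.75+1/2·0.375=0.5625
n=2: y=0.5625, sp=1, e=sp−y=0.4375; I=1.6875, D=e−e_prev=0.1875; u=3/2·0.4375+0·1.6875+0·0.1875=0.65625; next y=1/2·0.5625+1/2·0.65625=0.609375
n=3: y=0.609375, sp=1, e=sp−y=0.390625; I=2.078125, D=e−e_prev=-0.046875; u=3/2·0.390625+0·2.078125+0·(-0.046875)≈0.585938; next y=1/2·0.609375+1/2·0.585938≈0.597656
n=4: y≈0.597656, sp=1, e=sp−y≈0.402344; I≈2.480469, D=e−e_prev≈0.011719; u=3/2·0.402344+0·2.480469+0·0.011719≈0.603516; next y=1/2·0.597656+1/2·0.603516≈0.600586
n=5: y≈0.600586, sp=1, e=sp−y≈0.399414; I≈2.879883, D=e−e_prev≈-0.002930; u=3/2·0.399414+0·2.879883+0·(-0.002930)≈0.599121; next y=1/2·0.600586+1/2·0.599121≈0.599854
n=6: y≈0.599854, sp=5, e=sp−y≈4.400146; I≈7.280029, D=e−e_prev≈4.000732; u=3/2·4.400146+0·7.280029+0·4.000732≈6.600220; next y=1/2·0.599854+1/2·6.600220≈3.600037
n=7: y≈3.600037, sp=5, e=sp−y≈1.399963; I≈8.679993, D=e−e_prev≈-3.000183; u=3/2·1.399963+0·8.679993+0·(-3.000183)≈2.099945; next y=1/2·3.600037+1/2·2.099945≈2.849991
n=8: y≈2.849991, sp=5, e=sp−y≈2.150009; I≈10.830002, D=e−e_prev≈0.750046; u=3/2·2.150009+0·10.830002+0·0.750046≈3.225014; next y=1/2·2.849991+1/2·3.225014≈3.037502
n=9: y≈3.037502, sp=5, e=sp−y≈1.962498; I≈12.792500, D=e−e_prev≈-0.187511; u=3/2·1.962498+0·12.792500+0·(-0.187511)≈2.943747; next y=1/2·3.037502+1/2·2.943747≈2.990624
n=10: y≈2.990624, sp=5, e=sp−y≈2.009376; I≈14.801875, D=e−e_prev≈0.046878; u=3/2·2.009376+0·14.801875+0·0.046878≈3.014063; next y=1/2·2.990624+1/2·3.014063≈3.002344
n=11: y≈3.002344, sp=5, e=sp−y≈1.997656; I≈16.799531, D=e−e_prev≈-0.011719; u=3/2·1.997656+0·16.799531+0·(-0.011719)≈2.996484; next y=1/2·3.002344+1/2·2.996484≈2.999414

0 1 1.500 0.000
1 1 0.375 0.750
2 1 0.656 0.563
3 1 0.586 0.609
4 1 0.604 0.598
5 1 0.599 0.601
6 5 6.600 0.600
7 5 2.100 3.600
8 5 3.225 2.850
9 5 2.944 3.038
10 5 3.014 2.991
11 5 2.996 3.002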